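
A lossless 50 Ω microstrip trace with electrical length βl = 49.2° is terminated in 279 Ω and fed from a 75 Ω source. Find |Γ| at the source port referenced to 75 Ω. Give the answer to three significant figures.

tan(βl) = 1.16
Z_in = Z_0·(Z_L + jZ_0·tanβl)/(Z_0 + jZ_L·tanβl) = 15.3 − j40.8 Ω
Γ_s = (Z_in − Z_s)/(Z_in + Z_s) = (-59.7 − j40.8)/(90.3 − j40.8), |Γ_s| = 0.73

|Γ| ≈ 0.73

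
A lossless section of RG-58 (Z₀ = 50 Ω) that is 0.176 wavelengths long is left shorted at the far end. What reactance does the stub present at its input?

βl = 2π × 0.176 = 63.4°
tan(βl) = 1.99
For a shorted stub, Z_in = jZ_0·tan(βl)

X_in ≈ 99.7 Ω (inductive)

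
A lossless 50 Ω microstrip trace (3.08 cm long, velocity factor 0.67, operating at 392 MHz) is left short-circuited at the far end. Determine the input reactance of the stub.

λ = v/f = 0.67·c / 392 MHz = 0.513 m
βl = 2π·l/λ = 2π × 0.0601 = 21.6°
tan(βl) = 0.396
For a short-circuited stub, Z_in = jZ_0·tan(βl)

X_in ≈ 19.8 Ω (inductive)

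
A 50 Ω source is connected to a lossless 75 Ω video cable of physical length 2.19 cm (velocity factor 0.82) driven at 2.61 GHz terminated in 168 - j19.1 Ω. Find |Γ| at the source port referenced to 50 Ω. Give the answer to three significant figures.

|Γ| ≈ 0.208

λ = v/f = 0.82·c / 2.61 GHz = 0.0943 m
βl = 2π·l/λ = 2π × 0.232 = 83.6°
tan(βl) = 8.98
Z_in = Z_0·(Z_L + jZ_0·tanβl)/(Z_0 + jZ_L·tanβl) = 33 − j2.96 Ω
Γ_s = (Z_in − Z_s)/(Z_in + Z_s) = (-17 − j2.96)/(83 − j2.96), |Γ_s| = 0.208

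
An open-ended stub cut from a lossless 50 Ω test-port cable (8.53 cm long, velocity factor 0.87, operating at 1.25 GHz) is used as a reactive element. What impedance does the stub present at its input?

Z_in ≈ +j77.2 Ω

λ = v/f = 0.87·c / 1.25 GHz = 0.209 m
βl = 2π·l/λ = 2π × 0.409 = 147°
tan(βl) = -0.648
For an open-ended stub, Z_in = −jZ_0·cot(βl) = −jZ_0/tan(βl)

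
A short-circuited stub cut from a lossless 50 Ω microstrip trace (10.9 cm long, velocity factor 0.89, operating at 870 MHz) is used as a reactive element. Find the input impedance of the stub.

Z_in ≈ −j64.3 Ω

λ = v/f = 0.89·c / 870 MHz = 0.307 m
βl = 2π·l/λ = 2π × 0.355 = 128°
tan(βl) = -1.29
For a short-circuited stub, Z_in = jZ_0·tan(βl)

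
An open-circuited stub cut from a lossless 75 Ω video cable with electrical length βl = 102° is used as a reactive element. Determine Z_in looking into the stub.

Z_in ≈ +j15.9 Ω

tan(βl) = -4.7
For an open-circuited stub, Z_in = −jZ_0·cot(βl) = −jZ_0/tan(βl)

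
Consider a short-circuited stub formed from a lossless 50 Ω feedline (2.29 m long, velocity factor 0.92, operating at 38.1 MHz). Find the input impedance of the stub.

λ = v/f = 0.92·c / 38.1 MHz = 7.24 m
βl = 2π·l/λ = 2π × 0.316 = 114°
tan(βl) = -2.27
For a short-circuited stub, Z_in = jZ_0·tan(βl)

Z_in ≈ −j113 Ω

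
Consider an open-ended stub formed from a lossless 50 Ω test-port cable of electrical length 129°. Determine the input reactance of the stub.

tan(βl) = -1.23
For an open-ended stub, Z_in = −jZ_0·cot(βl) = −jZ_0/tan(βl)

X_in ≈ 40.5 Ω (inductive)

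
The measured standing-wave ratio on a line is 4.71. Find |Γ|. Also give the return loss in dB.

|Γ| = (S − 1)/(S + 1) = (4.71 − 1)/(4.71 + 1) = 3.71/5.71
RL = −20·log₁₀|Γ| = −20·log₁₀(0.65)

|Γ| ≈ 0.65; return loss ≈ 3.75 dB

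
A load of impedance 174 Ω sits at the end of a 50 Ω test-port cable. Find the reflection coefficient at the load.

Γ = (Z_L − Z_0)/(Z_L + Z_0) = (174 − 50)/(174 + 50) = 124/224

Γ = 0.554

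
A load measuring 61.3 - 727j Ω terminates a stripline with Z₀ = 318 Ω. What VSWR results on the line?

Γ = (Z_L − Z_0)/(Z_L + Z_0) = (-256.7 − j727)/(379.3 − j727)
|Γ| = 771/820 = 0.94
VSWR = (1 + |Γ|)/(1 − |Γ|) = 1.94/0.0598

VSWR ≈ 32.5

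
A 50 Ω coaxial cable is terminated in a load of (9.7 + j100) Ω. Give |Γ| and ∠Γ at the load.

Γ ≈ 0.926 ∠ 52.8°

Γ = (Z_L − Z_0)/(Z_L + Z_0) = (-40.3 + j100)/(59.7 + j100)
|Γ| = 108/116 = 0.926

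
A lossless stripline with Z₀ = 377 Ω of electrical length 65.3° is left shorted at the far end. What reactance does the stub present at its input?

X_in ≈ 820 Ω (inductive)

tan(βl) = 2.17
For a shorted stub, Z_in = jZ_0·tan(βl)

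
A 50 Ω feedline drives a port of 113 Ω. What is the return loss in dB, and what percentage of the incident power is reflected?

RL ≈ 8.26 dB; 14.9% of incident power reflected

Γ = (113 − 50)/(113 + 50) = 0.387
RL = −20·log₁₀(0.387) = 8.26 dB
P_refl/P_inc = |Γ|² = 0.149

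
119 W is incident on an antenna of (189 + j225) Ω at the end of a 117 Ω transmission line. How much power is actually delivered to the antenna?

P_delivered ≈ 73 W

|Γ| = |(72 + j225)/(306 + j225)| = 0.622
|Γ|² = 0.387
P_refl = |Γ|²·P_inc = 46 W, P_del = (1 − |Γ|²)·P_inc = 73 W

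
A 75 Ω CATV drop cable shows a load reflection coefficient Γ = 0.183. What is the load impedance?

Z_L = Z_0·(1 + Γ)/(1 − Γ) = 75·(1.18)/(0.817)

Z_L ≈ 109 Ω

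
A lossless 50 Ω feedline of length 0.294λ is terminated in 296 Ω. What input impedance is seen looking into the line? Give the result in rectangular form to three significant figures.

βl = 2π × 0.294 = 106°
tan(βl) = tan(106°) = -3.52
Z_in = Z_0·(Z_L + jZ_0·tanβl)/(Z_0 + jZ_L·tanβl)
     = 50·(296 − j176)/(50 − j1040)

Z_in ≈ 9.1 + j13.7 Ω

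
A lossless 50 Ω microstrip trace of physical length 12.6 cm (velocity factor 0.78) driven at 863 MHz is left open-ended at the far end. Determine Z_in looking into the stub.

λ = v/f = 0.78·c / 863 MHz = 0.271 m
βl = 2π·l/λ = 2π × 0.465 = 167°
tan(βl) = -0.226
For an open-ended stub, Z_in = −jZ_0·cot(βl) = −jZ_0/tan(βl)

Z_in ≈ +j222 Ω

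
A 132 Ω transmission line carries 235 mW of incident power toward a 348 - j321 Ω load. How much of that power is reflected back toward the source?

|Γ| = |(216 − j321)/(480 − j321)| = 0.67
|Γ|² = 0.449
P_refl = |Γ|²·P_inc = 106 mW, P_del = (1 − |Γ|²)·P_inc = 129 mW

P_reflected ≈ 106 mW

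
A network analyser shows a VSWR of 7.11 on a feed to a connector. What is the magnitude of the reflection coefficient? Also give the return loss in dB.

|Γ| ≈ 0.753; return loss ≈ 2.46 dB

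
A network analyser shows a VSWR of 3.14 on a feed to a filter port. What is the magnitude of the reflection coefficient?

|Γ| ≈ 0.517

|Γ| = (S − 1)/(S + 1) = (3.14 − 1)/(3.14 + 1) = 2.14/4.14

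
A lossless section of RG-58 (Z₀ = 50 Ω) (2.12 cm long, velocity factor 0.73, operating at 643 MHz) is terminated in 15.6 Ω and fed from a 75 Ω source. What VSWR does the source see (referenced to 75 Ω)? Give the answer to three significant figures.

VSWR ≈ 4.44

λ = v/f = 0.73·c / 643 MHz = 0.341 m
βl = 2π·l/λ = 2π × 0.0622 = 22.4°
tan(βl) = 0.412
Z_in = Z_0·(Z_L + jZ_0·tanβl)/(Z_0 + jZ_L·tanβl) = 18 + j18.3 Ω
Γ_s = (Z_in − Z_s)/(Z_in + Z_s) = (-57 + j18.3)/(93 + j18.3), |Γ_s| = 0.632
VSWR = (1 + |Γ_s|)/(1 − |Γ_s|)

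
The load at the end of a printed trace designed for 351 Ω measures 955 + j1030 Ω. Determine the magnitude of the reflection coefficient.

Γ = (Z_L − Z_0)/(Z_L + Z_0) = (604 + j1030)/(1306 + j1030)
|Γ| = 1190/1660

|Γ| ≈ 0.718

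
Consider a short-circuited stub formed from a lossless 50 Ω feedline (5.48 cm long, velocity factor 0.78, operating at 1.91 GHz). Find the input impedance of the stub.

Z_in ≈ −j17.2 Ω

λ = v/f = 0.78·c / 1.91 GHz = 0.123 m
βl = 2π·l/λ = 2π × 0.447 = 161°
tan(βl) = -0.344
For a short-circuited stub, Z_in = jZ_0·tan(βl)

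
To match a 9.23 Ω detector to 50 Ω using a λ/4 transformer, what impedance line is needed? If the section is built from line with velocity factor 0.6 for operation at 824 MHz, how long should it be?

Z_qwt ≈ 21.5 Ω; length ≈ 5.46 cm

Z_qwt = √(Z_0·R_L) = √(50 × 9.23) = √461.5
λ = 0.6·c/f = 0.218 m, so l = λ/4 = 0.0546 m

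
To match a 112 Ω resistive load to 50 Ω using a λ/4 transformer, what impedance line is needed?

Z_qwt = √(Z_0·R_L) = √(50 × 112) = √5600

Z_qwt ≈ 74.8 Ω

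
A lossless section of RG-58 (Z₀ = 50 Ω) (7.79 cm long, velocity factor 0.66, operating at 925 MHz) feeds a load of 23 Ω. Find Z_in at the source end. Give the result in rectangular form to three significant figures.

λ = v/f = 0.66·c / 925 MHz = 0.214 m
βl = 2π·l/λ = 2π × 0.364 = 131°
tan(βl) = tan(131°) = -1.15
Z_in = Z_0·(Z_L + jZ_0·tanβl)/(Z_0 + jZ_L·tanβl)
     = 50·(23 − j57.5)/(50 − j26.4)

Z_in ≈ 41.7 − j35.4 Ω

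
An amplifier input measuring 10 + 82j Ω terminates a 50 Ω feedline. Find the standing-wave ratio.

Γ = (Z_L − Z_0)/(Z_L + Z_0) = (-40 + j82)/(60 + j82)
|Γ| = 91.2/102 = 0.898
VSWR = (1 + |Γ|)/(1 − |Γ|) = 1.9/0.102

VSWR ≈ 18.6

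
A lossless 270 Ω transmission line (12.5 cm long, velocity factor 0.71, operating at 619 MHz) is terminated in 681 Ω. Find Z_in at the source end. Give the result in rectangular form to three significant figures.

Z_in ≈ 167 + j176 Ω

λ = v/f = 0.71·c / 619 MHz = 0.344 m
βl = 2π·l/λ = 2π × 0.363 = 131°
tan(βl) = tan(131°) = -1.16
Z_in = Z_0·(Z_L + jZ_0·tanβl)/(Z_0 + jZ_L·tanβl)
     = 270·(681 − j313)/(270 − j790)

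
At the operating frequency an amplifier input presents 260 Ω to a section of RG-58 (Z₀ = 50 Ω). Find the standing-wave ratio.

VSWR ≈ 5.2

Γ = (260 − 50)/(260 + 50) = 0.677
VSWR = (1 + 0.677)/(1 − 0.677)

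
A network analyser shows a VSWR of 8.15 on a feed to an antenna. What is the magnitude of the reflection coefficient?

|Γ| ≈ 0.781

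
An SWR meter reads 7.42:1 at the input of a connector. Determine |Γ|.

|Γ| = (S − 1)/(S + 1) = (7.42 − 1)/(7.42 + 1) = 6.42/8.42

|Γ| ≈ 0.762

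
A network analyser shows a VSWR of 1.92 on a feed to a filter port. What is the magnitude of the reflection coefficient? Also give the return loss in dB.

|Γ| = (S − 1)/(S + 1) = (1.92 − 1)/(1.92 + 1) = 0.92/2.92
RL = −20·log₁₀|Γ| = −20·log₁₀(0.315)

|Γ| ≈ 0.315; return loss ≈ 10 dB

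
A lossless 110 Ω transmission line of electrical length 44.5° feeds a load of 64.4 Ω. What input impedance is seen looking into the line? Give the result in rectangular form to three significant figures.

Z_in ≈ 95.1 + j53.4 Ω

tan(βl) = tan(44.5°) = 0.983
Z_in = Z_0·(Z_L + jZ_0·tanβl)/(Z_0 + jZ_L·tanβl)
     = 110·(64.4 + j108)/(110 + j63.3)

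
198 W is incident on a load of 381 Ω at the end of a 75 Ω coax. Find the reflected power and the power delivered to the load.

P_reflected ≈ 89.2 W; P_delivered ≈ 109 W

Γ = (381 − 75)/(381 + 75) = 0.671
|Γ|² = 0.45
P_refl = |Γ|²·P_inc = 89.2 W, P_del = (1 − |Γ|²)·P_inc = 109 W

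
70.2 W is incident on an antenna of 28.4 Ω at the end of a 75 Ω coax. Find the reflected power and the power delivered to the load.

Γ = (28.4 − 75)/(28.4 + 75) = -0.451
|Γ|² = 0.203
P_refl = |Γ|²·P_inc = 14.3 W, P_del = (1 − |Γ|²)·P_inc = 55.9 W

P_reflected ≈ 14.3 W; P_delivered ≈ 55.9 W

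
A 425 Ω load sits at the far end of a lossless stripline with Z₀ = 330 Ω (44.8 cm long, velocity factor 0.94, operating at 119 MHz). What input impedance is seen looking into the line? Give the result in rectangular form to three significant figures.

λ = v/f = 0.94·c / 119 MHz = 2.37 m
βl = 2π·l/λ = 2π × 0.189 = 68.1°
tan(βl) = tan(68.1°) = 2.48
Z_in = Z_0·(Z_L + jZ_0·tanβl)/(Z_0 + jZ_L·tanβl)
     = 330·(425 + j819)/(330 + j1050)

Z_in ≈ 271 − j48.1 Ω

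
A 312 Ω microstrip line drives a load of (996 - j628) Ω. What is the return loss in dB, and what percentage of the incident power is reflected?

Γ = (684 − j628)/(1308 − j628), |Γ| = 0.64
RL = −20·log₁₀(0.64) = 3.88 dB
P_refl/P_inc = |Γ|² = 0.41

RL ≈ 3.88 dB; 41% of incident power reflected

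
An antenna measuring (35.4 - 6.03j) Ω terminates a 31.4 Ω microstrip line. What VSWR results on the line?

VSWR ≈ 1.24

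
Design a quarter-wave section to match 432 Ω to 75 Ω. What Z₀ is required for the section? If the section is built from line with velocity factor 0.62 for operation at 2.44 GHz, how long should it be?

Z_qwt = √(Z_0·R_L) = √(75 × 432) = √32400
λ = 0.62·c/f = 0.0762 m, so l = λ/4 = 0.0191 m

Z_qwt ≈ 180 Ω; length ≈ 1.91 cm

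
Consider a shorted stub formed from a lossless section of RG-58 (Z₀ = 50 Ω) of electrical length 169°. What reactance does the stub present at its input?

tan(βl) = -0.194
For a shorted stub, Z_in = jZ_0·tan(βl)

X_in ≈ -9.72 Ω (capacitive)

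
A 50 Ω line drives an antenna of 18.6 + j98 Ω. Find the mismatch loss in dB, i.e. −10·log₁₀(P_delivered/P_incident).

mismatch loss ≈ 5.85 dB

Γ = (-31.4 + j98)/(68.6 + j98), |Γ| = 0.86
|Γ|² = 0.74, so P_del/P_inc = 1 − |Γ|² = 0.26
ML = −10·log₁₀(1 − |Γ|²)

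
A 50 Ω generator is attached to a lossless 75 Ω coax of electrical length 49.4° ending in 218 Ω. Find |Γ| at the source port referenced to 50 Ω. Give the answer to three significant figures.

tan(βl) = 1.17
Z_in = Z_0·(Z_L + jZ_0·tanβl)/(Z_0 + jZ_L·tanβl) = 41.2 − j52.1 Ω
Γ_s = (Z_in − Z_s)/(Z_in + Z_s) = (-8.82 − j52.1)/(91.2 − j52.1), |Γ_s| = 0.503

|Γ| ≈ 0.503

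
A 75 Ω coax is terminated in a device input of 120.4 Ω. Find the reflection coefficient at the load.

Γ = 0.232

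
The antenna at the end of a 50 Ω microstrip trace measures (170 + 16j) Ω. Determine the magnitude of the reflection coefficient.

|Γ| ≈ 0.549

Γ = (Z_L − Z_0)/(Z_L + Z_0) = (120 + j16)/(220 + j16)
|Γ| = 121/221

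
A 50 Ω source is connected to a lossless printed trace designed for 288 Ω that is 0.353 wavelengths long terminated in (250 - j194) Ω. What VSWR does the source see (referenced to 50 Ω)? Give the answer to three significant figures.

VSWR ≈ 11.4

βl = 2π × 0.353 = 127°
tan(βl) = -1.32
Z_in = Z_0·(Z_L + jZ_0·tanβl)/(Z_0 + jZ_L·tanβl) = 517 + j169 Ω
Γ_s = (Z_in − Z_s)/(Z_in + Z_s) = (467 + j169)/(567 + j169), |Γ_s| = 0.839
VSWR = (1 + |Γ_s|)/(1 − |Γ_s|)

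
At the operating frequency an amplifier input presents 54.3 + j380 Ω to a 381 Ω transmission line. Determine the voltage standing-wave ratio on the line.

Γ = (Z_L − Z_0)/(Z_L + Z_0) = (-326.7 + j380)/(435.3 + j380)
|Γ| = 501/578 = 0.867
VSWR = (1 + |Γ|)/(1 − |Γ|) = 1.87/0.133

VSWR ≈ 14.1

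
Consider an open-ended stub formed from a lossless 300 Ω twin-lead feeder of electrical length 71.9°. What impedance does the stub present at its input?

tan(βl) = 3.06
For an open-ended stub, Z_in = −jZ_0·cot(βl) = −jZ_0/tan(βl)

Z_in ≈ −j98.1 Ω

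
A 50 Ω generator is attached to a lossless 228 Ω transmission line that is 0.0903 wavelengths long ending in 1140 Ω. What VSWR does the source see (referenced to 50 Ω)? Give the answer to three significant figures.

VSWR ≈ 16.8

βl = 2π × 0.0903 = 32.5°
tan(βl) = 0.637
Z_in = Z_0·(Z_L + jZ_0·tanβl)/(Z_0 + jZ_L·tanβl) = 144 − j313 Ω
Γ_s = (Z_in − Z_s)/(Z_in + Z_s) = (93.7 − j313)/(194 − j313), |Γ_s| = 0.887
VSWR = (1 + |Γ_s|)/(1 − |Γ_s|)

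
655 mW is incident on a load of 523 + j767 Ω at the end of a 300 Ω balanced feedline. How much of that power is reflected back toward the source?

|Γ| = |(223 + j767)/(823 + j767)| = 0.71
|Γ|² = 0.504
P_refl = |Γ|²·P_inc = 330 mW, P_del = (1 − |Γ|²)·P_inc = 325 mW

P_reflected ≈ 330 mW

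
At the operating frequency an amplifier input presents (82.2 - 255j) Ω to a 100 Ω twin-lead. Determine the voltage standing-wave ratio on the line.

VSWR ≈ 9.85

Γ = (Z_L − Z_0)/(Z_L + Z_0) = (-17.8 − j255)/(182.2 − j255)
|Γ| = 256/313 = 0.816
VSWR = (1 + |Γ|)/(1 − |Γ|) = 1.82/0.184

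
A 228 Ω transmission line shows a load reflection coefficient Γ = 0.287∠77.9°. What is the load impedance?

Z_L = Z_0·(1 + Γ)/(1 − Γ) = 228·(1.06 + j0.281)/(0.94 − j0.281)

Z_L ≈ 217 + j133 Ω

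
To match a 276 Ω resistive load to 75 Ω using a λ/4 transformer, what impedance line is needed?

Z_qwt ≈ 144 Ω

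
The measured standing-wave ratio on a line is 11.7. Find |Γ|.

|Γ| = (S − 1)/(S + 1) = (11.7 − 1)/(11.7 + 1) = 10.7/12.7

|Γ| ≈ 0.843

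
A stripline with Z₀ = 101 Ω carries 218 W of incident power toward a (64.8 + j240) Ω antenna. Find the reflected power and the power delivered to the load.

P_reflected ≈ 151 W; P_delivered ≈ 67.1 W

|Γ| = |(-36.2 + j240)/(165.8 + j240)| = 0.832
|Γ|² = 0.692
P_refl = |Γ|²·P_inc = 151 W, P_del = (1 − |Γ|²)·P_inc = 67.1 W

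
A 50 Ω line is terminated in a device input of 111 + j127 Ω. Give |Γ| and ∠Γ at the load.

Γ = (Z_L − Z_0)/(Z_L + Z_0) = (61 + j127)/(161 + j127)
|Γ| = 141/205 = 0.687

Γ ≈ 0.687 ∠ 26.1°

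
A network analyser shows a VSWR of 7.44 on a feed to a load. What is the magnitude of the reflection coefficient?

|Γ| = (S − 1)/(S + 1) = (7.44 − 1)/(7.44 + 1) = 6.44/8.44

|Γ| ≈ 0.763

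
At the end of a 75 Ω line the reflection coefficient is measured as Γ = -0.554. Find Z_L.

Z_L ≈ 21.5 Ω

Z_L = Z_0·(1 + Γ)/(1 − Γ) = 75·(0.446)/(1.55)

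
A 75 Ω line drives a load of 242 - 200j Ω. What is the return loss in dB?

RL ≈ 3.16 dB

Γ = (167 − j200)/(317 − j200), |Γ| = 0.695
RL = −20·log₁₀|Γ| = −20·log₁₀(0.695)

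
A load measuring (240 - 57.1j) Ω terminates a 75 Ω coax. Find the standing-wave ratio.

Γ = (Z_L − Z_0)/(Z_L + Z_0) = (165 − j57.1)/(315 − j57.1)
|Γ| = 175/320 = 0.545
VSWR = (1 + |Γ|)/(1 − |Γ|) = 1.55/0.455

VSWR ≈ 3.4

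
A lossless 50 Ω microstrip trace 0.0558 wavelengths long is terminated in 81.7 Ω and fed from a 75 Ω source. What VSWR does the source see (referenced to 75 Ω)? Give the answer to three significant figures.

βl = 2π × 0.0558 = 20.1°
tan(βl) = 0.366
Z_in = Z_0·(Z_L + jZ_0·tanβl)/(Z_0 + jZ_L·tanβl) = 68.3 − j22.5 Ω
Γ_s = (Z_in − Z_s)/(Z_in + Z_s) = (-6.75 − j22.5)/(143 − j22.5), |Γ_s| = 0.162
VSWR = (1 + |Γ_s|)/(1 − |Γ_s|)

VSWR ≈ 1.39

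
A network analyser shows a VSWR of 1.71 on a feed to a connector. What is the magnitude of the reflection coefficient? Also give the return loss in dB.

|Γ| = (S − 1)/(S + 1) = (1.71 − 1)/(1.71 + 1) = 0.71/2.71
RL = −20·log₁₀|Γ| = −20·log₁₀(0.262)

|Γ| ≈ 0.262; return loss ≈ 11.6 dB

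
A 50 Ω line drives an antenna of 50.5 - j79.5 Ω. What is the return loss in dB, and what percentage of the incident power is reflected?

Γ = (0.5 − j79.5)/(100.5 − j79.5), |Γ| = 0.62
RL = −20·log₁₀(0.62) = 4.15 dB
P_refl/P_inc = |Γ|² = 0.385

RL ≈ 4.15 dB; 38.5% of incident power reflected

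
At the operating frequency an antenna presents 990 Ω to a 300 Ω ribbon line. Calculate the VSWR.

Γ = (990 − 300)/(990 + 300) = 0.535
VSWR = (1 + 0.535)/(1 − 0.535)

VSWR ≈ 3.3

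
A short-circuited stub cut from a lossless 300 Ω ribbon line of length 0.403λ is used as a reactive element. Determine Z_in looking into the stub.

Z_in ≈ −j209 Ω

βl = 2π × 0.403 = 145°
tan(βl) = -0.698
For a short-circuited stub, Z_in = jZ_0·tan(βl)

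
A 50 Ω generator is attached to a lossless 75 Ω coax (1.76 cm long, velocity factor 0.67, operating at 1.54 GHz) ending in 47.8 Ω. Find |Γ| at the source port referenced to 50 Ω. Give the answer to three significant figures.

λ = v/f = 0.67·c / 1.54 GHz = 0.131 m
βl = 2π·l/λ = 2π × 0.135 = 48.5°
tan(βl) = 1.13
Z_in = Z_0·(Z_L + jZ_0·tanβl)/(Z_0 + jZ_L·tanβl) = 71.7 + j33.2 Ω
Γ_s = (Z_in − Z_s)/(Z_in + Z_s) = (21.7 + j33.2)/(122 + j33.2), |Γ_s| = 0.314

|Γ| ≈ 0.314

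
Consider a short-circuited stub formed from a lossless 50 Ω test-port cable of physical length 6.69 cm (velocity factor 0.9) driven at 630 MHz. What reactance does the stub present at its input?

λ = v/f = 0.9·c / 630 MHz = 0.429 m
βl = 2π·l/λ = 2π × 0.156 = 56.2°
tan(βl) = 1.49
For a short-circuited stub, Z_in = jZ_0·tan(βl)

X_in ≈ 74.7 Ω (inductive)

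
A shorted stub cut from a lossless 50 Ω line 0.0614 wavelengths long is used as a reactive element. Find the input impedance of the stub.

Z_in ≈ +j20.3 Ω

βl = 2π × 0.0614 = 22.1°
tan(βl) = 0.406
For a shorted stub, Z_in = jZ_0·tan(βl)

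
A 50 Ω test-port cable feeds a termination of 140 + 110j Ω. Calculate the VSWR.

VSWR ≈ 4.67

Γ = (Z_L − Z_0)/(Z_L + Z_0) = (90 + j110)/(190 + j110)
|Γ| = 142/220 = 0.647
VSWR = (1 + |Γ|)/(1 − |Γ|) = 1.65/0.353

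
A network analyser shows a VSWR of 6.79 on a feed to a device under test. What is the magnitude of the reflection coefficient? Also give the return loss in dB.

|Γ| = (S − 1)/(S + 1) = (6.79 − 1)/(6.79 + 1) = 5.79/7.79
RL = −20·log₁₀|Γ| = −20·log₁₀(0.743)

|Γ| ≈ 0.743; return loss ≈ 2.58 dB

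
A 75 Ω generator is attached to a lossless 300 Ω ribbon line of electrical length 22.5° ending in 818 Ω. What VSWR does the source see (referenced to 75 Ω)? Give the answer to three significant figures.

tan(βl) = 0.414
Z_in = Z_0·(Z_L + jZ_0·tanβl)/(Z_0 + jZ_L·tanβl) = 421 − j351 Ω
Γ_s = (Z_in − Z_s)/(Z_in + Z_s) = (346 − j351)/(496 − j351), |Γ_s| = 0.811
VSWR = (1 + |Γ_s|)/(1 − |Γ_s|)

VSWR ≈ 9.6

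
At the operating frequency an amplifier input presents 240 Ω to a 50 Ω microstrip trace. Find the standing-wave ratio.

VSWR ≈ 4.8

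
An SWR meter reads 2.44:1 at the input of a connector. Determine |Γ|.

|Γ| ≈ 0.419

|Γ| = (S − 1)/(S + 1) = (2.44 − 1)/(2.44 + 1) = 1.44/3.44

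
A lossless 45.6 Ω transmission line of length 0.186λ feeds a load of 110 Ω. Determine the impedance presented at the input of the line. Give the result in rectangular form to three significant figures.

βl = 2π × 0.186 = 67°
tan(βl) = tan(67°) = 2.35
Z_in = Z_0·(Z_L + jZ_0·tanβl)/(Z_0 + jZ_L·tanβl)
     = 45.6·(110 + j107)/(45.6 + j259)

Z_in ≈ 21.6 − j15.6 Ω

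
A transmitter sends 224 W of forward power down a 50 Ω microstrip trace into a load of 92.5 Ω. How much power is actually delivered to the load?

Γ = (92.5 − 50)/(92.5 + 50) = 0.298
|Γ|² = 0.089
P_refl = |Γ|²·P_inc = 19.9 W, P_del = (1 − |Γ|²)·P_inc = 204 W

P_delivered ≈ 204 W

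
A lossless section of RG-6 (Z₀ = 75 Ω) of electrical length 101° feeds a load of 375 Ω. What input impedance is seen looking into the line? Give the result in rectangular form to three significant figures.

Z_in ≈ 15.5 + j14 Ω

tan(βl) = tan(101°) = -5.14
Z_in = Z_0·(Z_L + jZ_0·tanβl)/(Z_0 + jZ_L·tanβl)
     = 75·(375 − j386)/(75 − j1930)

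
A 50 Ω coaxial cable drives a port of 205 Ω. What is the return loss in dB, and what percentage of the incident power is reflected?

Γ = (205 − 50)/(205 + 50) = 0.608
RL = −20·log₁₀(0.608) = 4.32 dB
P_refl/P_inc = |Γ|² = 0.369

RL ≈ 4.32 dB; 36.9% of incident power reflected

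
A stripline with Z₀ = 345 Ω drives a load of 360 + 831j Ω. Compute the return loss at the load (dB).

RL ≈ 2.35 dB

Γ = (15 + j831)/(705 + j831), |Γ| = 0.763
RL = −20·log₁₀|Γ| = −20·log₁₀(0.763)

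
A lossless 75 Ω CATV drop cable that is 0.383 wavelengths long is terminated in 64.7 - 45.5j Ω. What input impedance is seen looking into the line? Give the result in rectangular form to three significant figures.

βl = 2π × 0.383 = 138°
tan(βl) = tan(138°) = -0.904
Z_in = Z_0·(Z_L + jZ_0·tanβl)/(Z_0 + jZ_L·tanβl)
     = 75·(64.7 − j113)/(33.9 − j58.5)

Z_in ≈ 145 − j0.848 Ω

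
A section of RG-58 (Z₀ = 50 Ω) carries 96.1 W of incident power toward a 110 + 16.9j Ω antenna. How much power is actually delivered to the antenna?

|Γ| = |(60 + j16.9)/(160 + j16.9)| = 0.387
|Γ|² = 0.15
P_refl = |Γ|²·P_inc = 14.4 W, P_del = (1 − |Γ|²)·P_inc = 81.7 W

P_delivered ≈ 81.7 W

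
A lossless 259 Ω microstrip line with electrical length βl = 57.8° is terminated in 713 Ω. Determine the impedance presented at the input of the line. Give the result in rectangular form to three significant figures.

tan(βl) = tan(57.8°) = 1.59
Z_in = Z_0·(Z_L + jZ_0·tanβl)/(Z_0 + jZ_L·tanβl)
     = 259·(713 + j411)/(259 + j1130)

Z_in ≈ 125 − j135 Ω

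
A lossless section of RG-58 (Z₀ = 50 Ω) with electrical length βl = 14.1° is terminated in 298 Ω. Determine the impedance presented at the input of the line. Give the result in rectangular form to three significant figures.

tan(βl) = tan(14.1°) = 0.251
Z_in = Z_0·(Z_L + jZ_0·tanβl)/(Z_0 + jZ_L·tanβl)
     = 50·(298 + j12.6)/(50 + j74.9)

Z_in ≈ 97.7 − j134 Ω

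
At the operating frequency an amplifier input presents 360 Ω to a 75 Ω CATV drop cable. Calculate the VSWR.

Γ = (360 − 75)/(360 + 75) = 0.655
VSWR = (1 + 0.655)/(1 − 0.655)

VSWR ≈ 4.8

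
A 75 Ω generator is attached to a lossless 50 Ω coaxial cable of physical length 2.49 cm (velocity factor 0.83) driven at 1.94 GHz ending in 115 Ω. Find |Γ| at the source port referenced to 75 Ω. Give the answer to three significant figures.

|Γ| ≈ 0.529

λ = v/f = 0.83·c / 1.94 GHz = 0.128 m
βl = 2π·l/λ = 2π × 0.194 = 69.8°
tan(βl) = 2.72
Z_in = Z_0·(Z_L + jZ_0·tanβl)/(Z_0 + jZ_L·tanβl) = 24.1 − j14.5 Ω
Γ_s = (Z_in − Z_s)/(Z_in + Z_s) = (-50.9 − j14.5)/(99.1 − j14.5), |Γ_s| = 0.529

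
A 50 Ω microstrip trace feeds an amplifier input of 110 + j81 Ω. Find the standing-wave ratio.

Γ = (Z_L − Z_0)/(Z_L + Z_0) = (60 + j81)/(160 + j81)
|Γ| = 101/179 = 0.562
VSWR = (1 + |Γ|)/(1 − |Γ|) = 1.56/0.438

VSWR ≈ 3.57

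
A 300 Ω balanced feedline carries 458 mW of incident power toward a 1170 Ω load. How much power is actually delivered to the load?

Γ = (1170 − 300)/(1170 + 300) = 0.592
|Γ|² = 0.35
P_refl = |Γ|²·P_inc = 160 mW, P_del = (1 − |Γ|²)·P_inc = 298 mW

P_delivered ≈ 298 mW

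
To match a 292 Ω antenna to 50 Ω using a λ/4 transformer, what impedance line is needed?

Z_qwt ≈ 121 Ω

Z_qwt = √(Z_0·R_L) = √(50 × 292) = √14600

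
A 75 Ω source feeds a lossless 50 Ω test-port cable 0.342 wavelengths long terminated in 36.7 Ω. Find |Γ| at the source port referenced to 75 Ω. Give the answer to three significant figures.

|Γ| ≈ 0.199

βl = 2π × 0.342 = 123°
tan(βl) = -1.53
Z_in = Z_0·(Z_L + jZ_0·tanβl)/(Z_0 + jZ_L·tanβl) = 54.3 − j15.6 Ω
Γ_s = (Z_in − Z_s)/(Z_in + Z_s) = (-20.7 − j15.6)/(129 − j15.6), |Γ_s| = 0.199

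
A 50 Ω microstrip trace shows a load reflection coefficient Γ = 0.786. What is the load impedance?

Z_L = Z_0·(1 + Γ)/(1 − Γ) = 50·(1.79)/(0.214)

Z_L ≈ 417 Ω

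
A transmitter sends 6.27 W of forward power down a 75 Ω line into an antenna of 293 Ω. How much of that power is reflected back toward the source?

Γ = (293 − 75)/(293 + 75) = 0.592
|Γ|² = 0.351
P_refl = |Γ|²·P_inc = 2.2 W, P_del = (1 − |Γ|²)·P_inc = 4.07 W

P_reflected ≈ 2.2 W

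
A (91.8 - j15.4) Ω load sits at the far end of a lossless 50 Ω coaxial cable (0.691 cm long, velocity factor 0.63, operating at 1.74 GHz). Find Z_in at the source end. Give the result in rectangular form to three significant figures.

Z_in ≈ 57.6 − j34.5 Ω

λ = v/f = 0.63·c / 1.74 GHz = 0.109 m
βl = 2π·l/λ = 2π × 0.0636 = 22.9°
tan(βl) = tan(22.9°) = 0.422
Z_in = Z_0·(Z_L + jZ_0·tanβl)/(Z_0 + jZ_L·tanβl)
     = 50·(91.8 + j5.72)/(56.5 + j38.8)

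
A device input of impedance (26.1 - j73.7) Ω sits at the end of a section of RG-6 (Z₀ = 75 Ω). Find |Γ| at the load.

|Γ| ≈ 0.707

Γ = (Z_L − Z_0)/(Z_L + Z_0) = (-48.9 − j73.7)/(101.1 − j73.7)
|Γ| = 88.4/125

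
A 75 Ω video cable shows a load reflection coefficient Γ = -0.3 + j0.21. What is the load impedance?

Z_L = Z_0·(1 + Γ)/(1 − Γ) = 75·(0.7 + j0.21)/(1.3 − j0.21)

Z_L ≈ 37.5 + j18.2 Ω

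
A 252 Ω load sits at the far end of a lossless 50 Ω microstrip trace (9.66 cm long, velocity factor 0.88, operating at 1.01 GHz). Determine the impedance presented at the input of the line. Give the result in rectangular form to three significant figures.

Z_in ≈ 18 + j43.4 Ω

λ = v/f = 0.88·c / 1.01 GHz = 0.261 m
βl = 2π·l/λ = 2π × 0.37 = 133°
tan(βl) = tan(133°) = -1.07
Z_in = Z_0·(Z_L + jZ_0·tanβl)/(Z_0 + jZ_L·tanβl)
     = 50·(252 − j53.5)/(50 − j270)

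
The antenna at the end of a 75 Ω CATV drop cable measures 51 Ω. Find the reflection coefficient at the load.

Γ = -0.19

Γ = (Z_L − Z_0)/(Z_L + Z_0) = (51 − 75)/(51 + 75) = -24/126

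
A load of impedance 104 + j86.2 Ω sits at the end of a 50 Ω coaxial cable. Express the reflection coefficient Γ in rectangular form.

Γ ≈ 0.506 + j0.277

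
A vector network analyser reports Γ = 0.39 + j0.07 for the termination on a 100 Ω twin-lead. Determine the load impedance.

Z_L ≈ 224 + j37.1 Ω

Z_L = Z_0·(1 + Γ)/(1 − Γ) = 100·(1.39 + j0.07)/(0.61 − j0.07)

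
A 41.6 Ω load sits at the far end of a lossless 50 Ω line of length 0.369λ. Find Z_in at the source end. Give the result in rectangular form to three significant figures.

βl = 2π × 0.369 = 133°
tan(βl) = tan(133°) = -1.08
Z_in = Z_0·(Z_L + jZ_0·tanβl)/(Z_0 + jZ_L·tanβl)
     = 50·(41.6 − j53.9)/(50 − j44.9)

Z_in ≈ 49.8 − j9.19 Ω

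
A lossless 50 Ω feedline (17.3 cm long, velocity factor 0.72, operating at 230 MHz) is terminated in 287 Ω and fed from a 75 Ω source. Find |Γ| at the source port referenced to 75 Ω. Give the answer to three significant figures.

|Γ| ≈ 0.774

λ = v/f = 0.72·c / 230 MHz = 0.939 m
βl = 2π·l/λ = 2π × 0.184 = 66.3°
tan(βl) = 2.28
Z_in = Z_0·(Z_L + jZ_0·tanβl)/(Z_0 + jZ_L·tanβl) = 10.3 − j21.1 Ω
Γ_s = (Z_in − Z_s)/(Z_in + Z_s) = (-64.7 − j21.1)/(85.3 − j21.1), |Γ_s| = 0.774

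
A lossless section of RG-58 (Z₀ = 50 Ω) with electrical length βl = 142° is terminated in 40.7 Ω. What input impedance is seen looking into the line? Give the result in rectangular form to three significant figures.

Z_in ≈ 46.7 − j9.38 Ω

tan(βl) = tan(142°) = -0.781
Z_in = Z_0·(Z_L + jZ_0·tanβl)/(Z_0 + jZ_L·tanβl)
     = 50·(40.7 − j39.1)/(50 − j31.8)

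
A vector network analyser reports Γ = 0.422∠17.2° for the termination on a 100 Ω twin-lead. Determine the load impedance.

Z_L ≈ 221 + j67.1 Ω

Z_L = Z_0·(1 + Γ)/(1 − Γ) = 100·(1.4 + j0.125)/(0.597 − j0.125)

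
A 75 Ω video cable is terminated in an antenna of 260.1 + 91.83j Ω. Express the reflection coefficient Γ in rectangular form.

Γ ≈ 0.584 + j0.114

Γ = (Z_L − Z_0)/(Z_L + Z_0) = (185.1 + j91.83)/(335.1 + j91.83)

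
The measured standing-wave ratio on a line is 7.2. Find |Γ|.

|Γ| = (S − 1)/(S + 1) = (7.2 − 1)/(7.2 + 1) = 6.2/8.2

|Γ| ≈ 0.756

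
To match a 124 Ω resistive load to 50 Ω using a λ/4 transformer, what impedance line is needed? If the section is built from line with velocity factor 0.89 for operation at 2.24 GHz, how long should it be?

Z_qwt ≈ 78.7 Ω; length ≈ 2.98 cm

Z_qwt = √(Z_0·R_L) = √(50 × 124) = √6200
λ = 0.89·c/f = 0.119 m, so l = λ/4 = 0.0298 m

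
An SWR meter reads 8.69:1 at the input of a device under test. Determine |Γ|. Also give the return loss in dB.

|Γ| ≈ 0.794; return loss ≈ 2.01 dB

|Γ| = (S − 1)/(S + 1) = (8.69 − 1)/(8.69 + 1) = 7.69/9.69
RL = −20·log₁₀|Γ| = −20·log₁₀(0.794)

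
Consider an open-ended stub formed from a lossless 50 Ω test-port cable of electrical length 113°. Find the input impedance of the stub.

Z_in ≈ +j21.2 Ω

tan(βl) = -2.36
For an open-ended stub, Z_in = −jZ_0·cot(βl) = −jZ_0/tan(βl)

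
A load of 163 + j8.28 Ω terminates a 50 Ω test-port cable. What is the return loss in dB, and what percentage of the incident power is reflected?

Γ = (113 + j8.28)/(213 + j8.28), |Γ| = 0.532
RL = −20·log₁₀(0.532) = 5.49 dB
P_refl/P_inc = |Γ|² = 0.283

RL ≈ 5.49 dB; 28.3% of incident power reflected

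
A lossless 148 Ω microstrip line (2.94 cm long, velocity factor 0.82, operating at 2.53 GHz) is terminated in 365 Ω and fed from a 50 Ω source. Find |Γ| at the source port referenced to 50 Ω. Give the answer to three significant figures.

|Γ| ≈ 0.361

λ = v/f = 0.82·c / 2.53 GHz = 0.0972 m
βl = 2π·l/λ = 2π × 0.302 = 109°
tan(βl) = -2.93
Z_in = Z_0·(Z_L + jZ_0·tanβl)/(Z_0 + jZ_L·tanβl) = 65.7 + j41.4 Ω
Γ_s = (Z_in − Z_s)/(Z_in + Z_s) = (15.7 + j41.4)/(116 + j41.4), |Γ_s| = 0.361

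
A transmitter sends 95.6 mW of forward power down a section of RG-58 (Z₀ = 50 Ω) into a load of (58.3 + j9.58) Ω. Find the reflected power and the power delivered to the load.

P_reflected ≈ 1.3 mW; P_delivered ≈ 94.3 mW

|Γ| = |(8.3 + j9.58)/(108.3 + j9.58)| = 0.117
|Γ|² = 0.0136
P_refl = |Γ|²·P_inc = 1.3 mW, P_del = (1 − |Γ|²)·P_inc = 94.3 mW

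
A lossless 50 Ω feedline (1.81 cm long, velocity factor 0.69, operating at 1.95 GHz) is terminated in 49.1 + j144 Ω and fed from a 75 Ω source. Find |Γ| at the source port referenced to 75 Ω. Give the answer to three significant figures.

|Γ| ≈ 0.834

λ = v/f = 0.69·c / 1.95 GHz = 0.106 m
βl = 2π·l/λ = 2π × 0.171 = 61.4°
tan(βl) = 1.83
Z_in = Z_0·(Z_L + jZ_0·tanβl)/(Z_0 + jZ_L·tanβl) = 9.93 − j50.9 Ω
Γ_s = (Z_in − Z_s)/(Z_in + Z_s) = (-65.1 − j50.9)/(84.9 − j50.9), |Γ_s| = 0.834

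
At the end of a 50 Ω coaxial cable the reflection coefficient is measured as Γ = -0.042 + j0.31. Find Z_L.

Z_L ≈ 38.2 + j26.2 Ω

Z_L = Z_0·(1 + Γ)/(1 − Γ) = 50·(0.958 + j0.31)/(1.04 − j0.31)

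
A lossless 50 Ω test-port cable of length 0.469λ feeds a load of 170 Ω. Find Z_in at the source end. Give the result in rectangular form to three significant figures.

Z_in ≈ 122 + j71.8 Ω

βl = 2π × 0.469 = 169°
tan(βl) = tan(169°) = -0.197
Z_in = Z_0·(Z_L + jZ_0·tanβl)/(Z_0 + jZ_L·tanβl)
     = 50·(170 − j9.86)/(50 − j33.5)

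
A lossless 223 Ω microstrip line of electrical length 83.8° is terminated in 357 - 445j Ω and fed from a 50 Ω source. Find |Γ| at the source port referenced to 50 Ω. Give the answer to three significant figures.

|Γ| ≈ 0.395

tan(βl) = 9.21
Z_in = Z_0·(Z_L + jZ_0·tanβl)/(Z_0 + jZ_L·tanβl) = 51.7 + j43.7 Ω
Γ_s = (Z_in − Z_s)/(Z_in + Z_s) = (1.67 + j43.7)/(102 + j43.7), |Γ_s| = 0.395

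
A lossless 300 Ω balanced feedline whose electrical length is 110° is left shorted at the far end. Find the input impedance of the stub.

Z_in ≈ −j824 Ω

tan(βl) = -2.75
For a shorted stub, Z_in = jZ_0·tan(βl)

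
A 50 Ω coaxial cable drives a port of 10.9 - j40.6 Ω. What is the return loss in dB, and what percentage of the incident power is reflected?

Γ = (-39.1 − j40.6)/(60.9 − j40.6), |Γ| = 0.77
RL = −20·log₁₀(0.77) = 2.27 dB
P_refl/P_inc = |Γ|² = 0.593

RL ≈ 2.27 dB; 59.3% of incident power reflected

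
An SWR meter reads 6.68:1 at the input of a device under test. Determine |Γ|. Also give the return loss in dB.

|Γ| = (S − 1)/(S + 1) = (6.68 − 1)/(6.68 + 1) = 5.68/7.68
RL = −20·log₁₀|Γ| = −20·log₁₀(0.74)

|Γ| ≈ 0.74; return loss ≈ 2.62 dB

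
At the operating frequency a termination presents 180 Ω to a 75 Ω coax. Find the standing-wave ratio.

VSWR ≈ 2.4

Γ = (180 − 75)/(180 + 75) = 0.412
VSWR = (1 + 0.412)/(1 − 0.412)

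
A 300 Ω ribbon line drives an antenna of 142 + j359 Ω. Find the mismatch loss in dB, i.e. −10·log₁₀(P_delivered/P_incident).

Γ = (-158 + j359)/(442 + j359), |Γ| = 0.689
|Γ|² = 0.474, so P_del/P_inc = 1 − |Γ|² = 0.526
ML = −10·log₁₀(1 − |Γ|²)

mismatch loss ≈ 2.79 dB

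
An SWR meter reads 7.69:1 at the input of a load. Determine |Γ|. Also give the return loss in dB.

|Γ| ≈ 0.77; return loss ≈ 2.27 dB

|Γ| = (S − 1)/(S + 1) = (7.69 − 1)/(7.69 + 1) = 6.69/8.69
RL = −20·log₁₀|Γ| = −20·log₁₀(0.77)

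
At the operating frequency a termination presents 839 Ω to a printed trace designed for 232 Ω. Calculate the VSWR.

Γ = (839 − 232)/(839 + 232) = 0.567
VSWR = (1 + 0.567)/(1 − 0.567)

VSWR ≈ 3.62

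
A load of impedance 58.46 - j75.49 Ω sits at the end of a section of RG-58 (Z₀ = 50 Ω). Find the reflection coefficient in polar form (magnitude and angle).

Γ ≈ 0.575 ∠ -48.8°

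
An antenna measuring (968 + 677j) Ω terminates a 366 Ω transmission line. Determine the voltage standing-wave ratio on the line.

VSWR ≈ 4.07

Γ = (Z_L − Z_0)/(Z_L + Z_0) = (602 + j677)/(1334 + j677)
|Γ| = 906/1500 = 0.606
VSWR = (1 + |Γ|)/(1 − |Γ|) = 1.61/0.394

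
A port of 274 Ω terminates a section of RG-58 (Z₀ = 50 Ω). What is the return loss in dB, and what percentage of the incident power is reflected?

RL ≈ 3.21 dB; 47.8% of incident power reflected

Γ = (274 − 50)/(274 + 50) = 0.691
RL = −20·log₁₀(0.691) = 3.21 dB
P_refl/P_inc = |Γ|² = 0.478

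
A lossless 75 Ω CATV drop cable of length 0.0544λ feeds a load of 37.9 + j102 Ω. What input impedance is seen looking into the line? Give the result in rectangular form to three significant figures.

βl = 2π × 0.0544 = 19.6°
tan(βl) = tan(19.6°) = 0.356
Z_in = Z_0·(Z_L + jZ_0·tanβl)/(Z_0 + jZ_L·tanβl)
     = 75·(37.9 + j129)/(38.7 + j13.5)

Z_in ≈ 143 + j200 Ω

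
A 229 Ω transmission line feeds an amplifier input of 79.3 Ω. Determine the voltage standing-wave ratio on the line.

VSWR ≈ 2.89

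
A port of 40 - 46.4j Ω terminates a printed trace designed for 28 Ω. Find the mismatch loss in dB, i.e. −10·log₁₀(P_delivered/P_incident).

Γ = (12 − j46.4)/(68 − j46.4), |Γ| = 0.582
|Γ|² = 0.339, so P_del/P_inc = 1 − |Γ|² = 0.661
ML = −10·log₁₀(1 − |Γ|²)

mismatch loss ≈ 1.8 dB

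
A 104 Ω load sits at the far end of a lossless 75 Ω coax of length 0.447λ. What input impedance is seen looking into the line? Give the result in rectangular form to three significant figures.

Z_in ≈ 94.7 + j19.5 Ω

βl = 2π × 0.447 = 161°
tan(βl) = tan(161°) = -0.346
Z_in = Z_0·(Z_L + jZ_0·tanβl)/(Z_0 + jZ_L·tanβl)
     = 75·(104 − j25.9)/(75 − j36)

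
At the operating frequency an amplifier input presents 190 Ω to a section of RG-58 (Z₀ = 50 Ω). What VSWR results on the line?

For a purely resistive load, VSWR = R_L/Z_0 or Z_0/R_L (whichever > 1) = 190/50

VSWR ≈ 3.8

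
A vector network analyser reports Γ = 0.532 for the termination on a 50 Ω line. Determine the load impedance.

Z_L ≈ 164 Ω

Z_L = Z_0·(1 + Γ)/(1 − Γ) = 50·(1.53)/(0.468)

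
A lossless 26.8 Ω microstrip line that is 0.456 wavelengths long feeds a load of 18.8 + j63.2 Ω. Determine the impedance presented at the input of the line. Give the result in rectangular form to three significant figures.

Z_in ≈ 7.19 + j34.2 Ω

βl = 2π × 0.456 = 164°
tan(βl) = tan(164°) = -0.284
Z_in = Z_0·(Z_L + jZ_0·tanβl)/(Z_0 + jZ_L·tanβl)
     = 26.8·(18.8 + j55.6)/(44.7 − j5.33)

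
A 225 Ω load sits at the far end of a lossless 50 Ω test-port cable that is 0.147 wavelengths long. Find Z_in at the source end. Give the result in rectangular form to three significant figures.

Z_in ≈ 17 − j34.9 Ω

βl = 2π × 0.147 = 52.9°
tan(βl) = tan(52.9°) = 1.32
Z_in = Z_0·(Z_L + jZ_0·tanβl)/(Z_0 + jZ_L·tanβl)
     = 50·(225 + j66.2)/(50 + j298)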